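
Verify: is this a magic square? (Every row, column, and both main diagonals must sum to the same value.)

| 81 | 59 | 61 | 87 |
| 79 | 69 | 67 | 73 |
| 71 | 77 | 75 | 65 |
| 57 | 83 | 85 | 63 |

Yes

Row 1: 81 + 59 + 61 + 87 = 288.
Row 2: 79 + 69 + 67 + 73 = 288.
Row 3: 71 + 77 + 75 + 65 = 288.
Row 4: 57 + 83 + 85 + 63 = 288.
Column 1: 81 + 79 + 71 + 57 = 288.
Column 2: 59 + 69 + 77 + 83 = 288.
Column 3: 61 + 67 + 75 + 85 = 288.
Column 4: 87 + 73 + 65 + 63 = 288.
Main diagonal: 81 + 69 + 75 + 63 = 288.
Anti-diagonal: 87 + 67 + 77 + 57 = 288.
All lines sum to 288.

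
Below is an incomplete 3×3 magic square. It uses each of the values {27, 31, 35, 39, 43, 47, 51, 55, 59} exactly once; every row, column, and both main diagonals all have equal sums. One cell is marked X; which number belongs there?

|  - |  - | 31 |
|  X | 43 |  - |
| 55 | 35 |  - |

27

The 9 entries sum to 387, so each line sums to 387/3 = 129.
Row 3: 55 + 35 + ? = 129, so (3,3) = 39.
The remaining cell in column 2 is (1,2) = 129 − 78 = 51.
Column 3 must total 129; the given cells sum to 70, so (2,3) = 59.
From main diagonal, 129 − (43 + 39) gives (1,1) = 47.
Row 2: 43 + 59 + ? = 129, so (2,1) = 27.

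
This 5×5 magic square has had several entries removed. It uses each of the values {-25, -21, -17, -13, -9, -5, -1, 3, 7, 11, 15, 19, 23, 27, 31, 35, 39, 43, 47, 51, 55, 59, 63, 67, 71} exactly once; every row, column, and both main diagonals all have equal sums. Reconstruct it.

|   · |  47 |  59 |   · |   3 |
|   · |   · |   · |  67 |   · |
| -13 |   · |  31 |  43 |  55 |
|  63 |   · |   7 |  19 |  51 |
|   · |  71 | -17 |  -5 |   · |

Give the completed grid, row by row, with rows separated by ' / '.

15 47 59 -9 3 / 11 23 35 67 -21 / -13 -1 31 43 55 / 63 -25 7 19 51 / 39 71 -17 -5 27

The 25 entries sum to 575, so each line sums to 575/5 = 115.
From row 3, 115 − (-13 + 31 + 43 + 55) gives (3,2) = -1.
Row 4: 63 + 7 + 19 + 51 + ? = 115, so (4,2) = -25.
Column 2 must total 115; the given cells sum to 92, so (2,2) = 23.
Column 3 must total 115; the given cells sum to 80, so (2,3) = 35.
From column 4, 115 − (67 + 43 + 19 + (-5)) gives (1,4) = -9.
Anti-diagonal must total 115; the given cells sum to 76, so (5,1) = 39.
Row 1: 47 + 59 + (-9) + 3 + ? = 115, so (1,1) = 15.
Row 5 needs 115; the known cells sum to 88, so (5,5) = 27.
The remaining cell in column 1 is (2,1) = 115 − 104 = 11.
The remaining cell in column 5 is (2,5) = 115 − 136 = -21.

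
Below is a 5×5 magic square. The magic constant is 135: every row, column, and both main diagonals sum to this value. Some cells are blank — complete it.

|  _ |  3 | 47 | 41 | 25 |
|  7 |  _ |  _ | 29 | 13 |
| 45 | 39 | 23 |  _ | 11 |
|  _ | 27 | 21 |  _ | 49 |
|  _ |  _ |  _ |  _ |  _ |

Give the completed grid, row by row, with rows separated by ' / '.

19 3 47 41 25 / 7 51 35 29 13 / 45 39 23 17 11 / 33 27 21 5 49 / 31 15 9 43 37

The remaining cell in row 1 is (1,1) = 135 − 116 = 19.
Row 3 must total 135; the given cells sum to 118, so (3,4) = 17.
Column 5: 25 + 13 + 11 + 49 + ? = 135, so (5,5) = 37.
The remaining cell in anti-diagonal is (5,1) = 135 − 104 = 31.
Column 1: 19 + 7 + 45 + 31 + ? = 135, so (4,1) = 33.
From row 4, 135 − (33 + 27 + 21 + 49) gives (4,4) = 5.
Column 4 must total 135; the given cells sum to 92, so (5,4) = 43.
The remaining cell in main diagonal is (2,2) = 135 − 84 = 51.
From row 2, 135 − (7 + 51 + 29 + 13) gives (2,3) = 35.
Column 2 must total 135; the given cells sum to 120, so (5,2) = 15.
Column 3: 47 + 35 + 23 + 21 + ? = 135, so (5,3) = 9.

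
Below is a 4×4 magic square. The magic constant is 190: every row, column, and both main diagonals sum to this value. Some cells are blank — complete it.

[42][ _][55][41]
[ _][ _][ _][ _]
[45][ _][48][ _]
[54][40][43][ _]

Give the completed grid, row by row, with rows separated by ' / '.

42 52 55 41 / 49 47 44 50 / 45 51 48 46 / 54 40 43 53

Row 1 must total 190; the given cells sum to 138, so (1,2) = 52.
The remaining cell in row 4 is (4,4) = 190 − 137 = 53.
Column 1 must total 190; the given cells sum to 141, so (2,1) = 49.
Column 3 needs 190; the known cells sum to 146, so (2,3) = 44.
The remaining cell in main diagonal is (2,2) = 190 − 143 = 47.
From anti-diagonal, 190 − (41 + 44 + 54) gives (3,2) = 51.
Row 2: 49 + 47 + 44 + ? = 190, so (2,4) = 50.
Row 3: 45 + 51 + 48 + ? = 190, so (3,4) = 46.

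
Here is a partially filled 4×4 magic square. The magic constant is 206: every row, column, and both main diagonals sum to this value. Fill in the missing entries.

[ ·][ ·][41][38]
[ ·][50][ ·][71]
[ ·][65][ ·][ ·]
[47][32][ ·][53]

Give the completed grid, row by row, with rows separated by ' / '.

68 59 41 38 / 29 50 56 71 / 62 65 35 44 / 47 32 74 53

Row 4 must total 206; the given cells sum to 132, so (4,3) = 74.
Column 2 needs 206; the known cells sum to 147, so (1,2) = 59.
Using column 4: 38 + 71 + 53 + ? → (3,4) = 206 − 162 = 44.
Anti-diagonal: 38 + 65 + 47 + ? = 206, so (2,3) = 56.
Row 1 needs 206; the known cells sum to 138, so (1,1) = 68.
From row 2, 206 − (50 + 56 + 71) gives (2,1) = 29.
Using column 1: 68 + 29 + 47 + ? → (3,1) = 206 − 144 = 62.
From column 3, 206 − (41 + 56 + 74) gives (3,3) = 35.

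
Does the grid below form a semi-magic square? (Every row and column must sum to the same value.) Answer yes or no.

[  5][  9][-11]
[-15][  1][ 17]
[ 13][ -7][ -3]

Row 1: 5 + 9 + (-11) = 3.
Row 2: -15 + 1 + 17 = 3.
Row 3: 13 + (-7) + (-3) = 3.
Column 1: 5 + (-15) + 13 = 3.
Column 2: 9 + 1 + (-7) = 3.
Column 3: -11 + 17 + (-3) = 3.
All lines sum to 3.

Yes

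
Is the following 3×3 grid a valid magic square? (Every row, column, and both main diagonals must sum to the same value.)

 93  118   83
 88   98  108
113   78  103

Yes

Row 1: 93 + 118 + 83 = 294.
Row 2: 88 + 98 + 108 = 294.
Row 3: 113 + 78 + 103 = 294.
Column 1: 93 + 88 + 113 = 294.
Column 2: 118 + 98 + 78 = 294.
Column 3: 83 + 108 + 103 = 294.
Main diagonal: 93 + 98 + 103 = 294.
Anti-diagonal: 83 + 98 + 113 = 294.
All lines sum to 294.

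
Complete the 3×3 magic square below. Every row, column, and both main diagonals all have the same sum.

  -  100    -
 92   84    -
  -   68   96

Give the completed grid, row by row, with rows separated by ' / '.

72 100 80 / 92 84 76 / 88 68 96

Column 2 is already complete: 100 + 84 + 68 = 252, so that is the magic constant.
Row 2 needs 252; the known cells sum to 176, so (2,3) = 76.
From row 3, 252 − (68 + 96) gives (3,1) = 88.
The remaining cell in column 1 is (1,1) = 252 − 180 = 72.
Column 3 needs 252; the known cells sum to 172, so (1,3) = 80.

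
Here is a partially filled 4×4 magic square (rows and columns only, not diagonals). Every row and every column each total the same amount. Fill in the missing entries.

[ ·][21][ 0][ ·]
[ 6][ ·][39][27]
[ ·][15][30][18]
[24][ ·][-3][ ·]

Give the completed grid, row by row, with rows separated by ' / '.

33 21 0 12 / 6 -6 39 27 / 3 15 30 18 / 24 36 -3 9

Column 3 is already complete: 0 + 39 + 30 + -3 = 66, so that is the magic constant.
From row 2, 66 − (6 + 39 + 27) gives (2,2) = -6.
From row 3, 66 − (15 + 30 + 18) gives (3,1) = 3.
The remaining cell in column 1 is (1,1) = 66 − 33 = 33.
The remaining cell in column 2 is (4,2) = 66 − 30 = 36.
The remaining cell in row 1 is (1,4) = 66 − 54 = 12.
From row 4, 66 − (24 + 36 + (-3)) gives (4,4) = 9.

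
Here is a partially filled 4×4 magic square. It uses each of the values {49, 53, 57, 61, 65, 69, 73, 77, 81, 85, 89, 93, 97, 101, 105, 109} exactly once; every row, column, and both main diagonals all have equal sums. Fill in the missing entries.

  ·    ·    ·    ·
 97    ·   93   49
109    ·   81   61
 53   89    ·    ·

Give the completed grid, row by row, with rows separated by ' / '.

The 16 entries sum to 1264, so each line sums to 1264/4 = 316.
Row 2 needs 316; the known cells sum to 239, so (2,2) = 77.
Row 3 needs 316; the known cells sum to 251, so (3,2) = 65.
From column 1, 316 − (97 + 109 + 53) gives (1,1) = 57.
From column 2, 316 − (77 + 65 + 89) gives (1,2) = 85.
Main diagonal must total 316; the given cells sum to 215, so (4,4) = 101.
From anti-diagonal, 316 − (93 + 65 + 53) gives (1,4) = 105.
Row 1: 57 + 85 + 105 + ? = 316, so (1,3) = 69.
Row 4 must total 316; the given cells sum to 243, so (4,3) = 73.

57 85 69 105 / 97 77 93 49 / 109 65 81 61 / 53 89 73 101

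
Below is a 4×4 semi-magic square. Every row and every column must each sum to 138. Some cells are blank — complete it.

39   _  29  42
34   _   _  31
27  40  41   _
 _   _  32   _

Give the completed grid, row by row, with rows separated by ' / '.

39 28 29 42 / 34 37 36 31 / 27 40 41 30 / 38 33 32 35

Row 1 needs 138; the known cells sum to 110, so (1,2) = 28.
The remaining cell in row 3 is (3,4) = 138 − 108 = 30.
Column 1 needs 138; the known cells sum to 100, so (4,1) = 38.
From column 3, 138 − (29 + 41 + 32) gives (2,3) = 36.
The remaining cell in column 4 is (4,4) = 138 − 103 = 35.
Row 2 needs 138; the known cells sum to 101, so (2,2) = 37.
Using row 4: 38 + 32 + 35 + ? → (4,2) = 138 − 105 = 33.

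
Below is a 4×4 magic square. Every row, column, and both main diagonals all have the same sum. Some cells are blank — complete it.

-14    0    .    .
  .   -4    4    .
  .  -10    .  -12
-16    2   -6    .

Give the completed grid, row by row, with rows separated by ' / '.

Column 2 is already complete: 0 + -4 + -10 + 2 = -12, so that is the magic constant.
Row 4 must total -12; the given cells sum to -20, so (4,4) = 8.
Main diagonal needs -12; the known cells sum to -10, so (3,3) = -2.
From anti-diagonal, -12 − (4 + (-10) + (-16)) gives (1,4) = 10.
Using row 1: -14 + 0 + 10 + ? → (1,3) = -12 − (-4) = -8.
Row 3 must total -12; the given cells sum to -24, so (3,1) = 12.
Column 1 needs -12; the known cells sum to -18, so (2,1) = 6.
Column 4 needs -12; the known cells sum to 6, so (2,4) = -18.

-14 0 -8 10 / 6 -4 4 -18 / 12 -10 -2 -12 / -16 2 -6 8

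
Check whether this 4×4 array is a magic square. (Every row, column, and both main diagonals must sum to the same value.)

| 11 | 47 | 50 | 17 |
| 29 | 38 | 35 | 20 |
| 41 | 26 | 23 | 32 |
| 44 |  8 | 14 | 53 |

No — column 2 sums to 119 but row 1 sums to 125.

Row 1: 11 + 47 + 50 + 17 = 125.
Row 2: 29 + 38 + 35 + 20 = 122.
Row 3: 41 + 26 + 23 + 32 = 122.
Row 4: 44 + 8 + 14 + 53 = 119.
Column 1: 11 + 29 + 41 + 44 = 125.
Column 2: 47 + 38 + 26 + 8 = 119.
Column 3: 50 + 35 + 23 + 14 = 122.
Column 4: 17 + 20 + 32 + 53 = 122.
Main diagonal: 11 + 38 + 23 + 53 = 125.
Anti-diagonal: 17 + 35 + 26 + 44 = 122.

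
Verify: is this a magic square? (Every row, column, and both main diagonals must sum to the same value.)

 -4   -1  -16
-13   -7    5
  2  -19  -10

Row 1: -4 + (-1) + (-16) = -21.
Row 2: -13 + (-7) + 5 = -15.
Row 3: 2 + (-19) + (-10) = -27.
Column 1: -4 + (-13) + 2 = -15.
Column 2: -1 + (-7) + (-19) = -27.
Column 3: -16 + 5 + (-10) = -21.
Main diagonal: -4 + (-7) + (-10) = -21.
Anti-diagonal: -16 + (-7) + 2 = -21.

No — row 1 sums to -21 but row 2 sums to -15.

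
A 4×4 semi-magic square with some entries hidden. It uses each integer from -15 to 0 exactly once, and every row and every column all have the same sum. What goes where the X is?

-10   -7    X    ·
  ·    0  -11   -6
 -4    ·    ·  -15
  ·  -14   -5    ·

-12

The entries are -15 through 0, which sum to -120, so each line sums to -120/4 = -30.
Row 2 needs -30; the known cells sum to -17, so (2,1) = -13.
Using column 1: -10 + (-13) + (-4) + ? → (4,1) = -30 − (-27) = -3.
Column 2: -7 + 0 + (-14) + ? = -30, so (3,2) = -9.
From row 3, -30 − (-4 + (-9) + (-15)) gives (3,3) = -2.
Row 4 must total -30; the given cells sum to -22, so (4,4) = -8.
Column 3 needs -30; the known cells sum to -18, so (1,3) = -12.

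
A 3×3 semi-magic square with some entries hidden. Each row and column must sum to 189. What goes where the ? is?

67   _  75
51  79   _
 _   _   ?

55

The remaining cell in row 1 is (1,2) = 189 − 142 = 47.
The remaining cell in row 2 is (2,3) = 189 − 130 = 59.
Using column 1: 67 + 51 + ? → (3,1) = 189 − 118 = 71.
The remaining cell in column 2 is (3,2) = 189 − 126 = 63.
The remaining cell in column 3 is (3,3) = 189 − 134 = 55.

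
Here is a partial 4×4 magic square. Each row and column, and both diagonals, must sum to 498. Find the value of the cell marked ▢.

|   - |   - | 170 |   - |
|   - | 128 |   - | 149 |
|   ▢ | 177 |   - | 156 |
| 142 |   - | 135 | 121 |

Row 4 must total 498; the given cells sum to 398, so (4,2) = 100.
Column 2 must total 498; the given cells sum to 405, so (1,2) = 93.
Column 4 needs 498; the known cells sum to 426, so (1,4) = 72.
The remaining cell in anti-diagonal is (2,3) = 498 − 391 = 107.
Row 1: 93 + 170 + 72 + ? = 498, so (1,1) = 163.
Row 2: 128 + 107 + 149 + ? = 498, so (2,1) = 114.
The remaining cell in column 1 is (3,1) = 498 − 419 = 79.

79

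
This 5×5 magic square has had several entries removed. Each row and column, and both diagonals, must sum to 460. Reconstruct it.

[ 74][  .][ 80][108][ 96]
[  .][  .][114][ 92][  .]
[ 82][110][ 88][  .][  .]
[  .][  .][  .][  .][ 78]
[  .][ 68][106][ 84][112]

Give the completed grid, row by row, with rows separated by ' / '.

74 102 80 108 96 / 98 86 114 92 70 / 82 110 88 76 104 / 116 94 72 100 78 / 90 68 106 84 112

Row 1 needs 460; the known cells sum to 358, so (1,2) = 102.
Row 5 needs 460; the known cells sum to 370, so (5,1) = 90.
Column 3 needs 460; the known cells sum to 388, so (4,3) = 72.
Using anti-diagonal: 96 + 92 + 88 + 90 + ? → (4,2) = 460 − 366 = 94.
Using column 2: 102 + 110 + 94 + 68 + ? → (2,2) = 460 − 374 = 86.
Using main diagonal: 74 + 86 + 88 + 112 + ? → (4,4) = 460 − 360 = 100.
From row 4, 460 − (94 + 72 + 100 + 78) gives (4,1) = 116.
The remaining cell in column 1 is (2,1) = 460 − 362 = 98.
Column 4 needs 460; the known cells sum to 384, so (3,4) = 76.
Row 2 needs 460; the known cells sum to 390, so (2,5) = 70.
From row 3, 460 − (82 + 110 + 88 + 76) gives (3,5) = 104.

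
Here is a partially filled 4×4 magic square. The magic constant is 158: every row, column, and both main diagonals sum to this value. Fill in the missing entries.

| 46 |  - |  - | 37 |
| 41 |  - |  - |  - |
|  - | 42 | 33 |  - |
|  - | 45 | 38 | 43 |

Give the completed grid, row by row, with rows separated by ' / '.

46 35 40 37 / 41 36 47 34 / 39 42 33 44 / 32 45 38 43

The remaining cell in row 4 is (4,1) = 158 − 126 = 32.
Using column 1: 46 + 41 + 32 + ? → (3,1) = 158 − 119 = 39.
Using main diagonal: 46 + 33 + 43 + ? → (2,2) = 158 − 122 = 36.
Anti-diagonal needs 158; the known cells sum to 111, so (2,3) = 47.
Row 2: 41 + 36 + 47 + ? = 158, so (2,4) = 34.
From row 3, 158 − (39 + 42 + 33) gives (3,4) = 44.
From column 2, 158 − (36 + 42 + 45) gives (1,2) = 35.
Using column 3: 47 + 33 + 38 + ? → (1,3) = 158 − 118 = 40.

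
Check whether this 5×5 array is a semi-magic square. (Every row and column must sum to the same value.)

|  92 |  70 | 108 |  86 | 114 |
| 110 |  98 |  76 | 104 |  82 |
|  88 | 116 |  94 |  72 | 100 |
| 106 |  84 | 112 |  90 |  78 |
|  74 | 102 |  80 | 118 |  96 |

Yes

Row 1: 92 + 70 + 108 + 86 + 114 = 470.
Row 2: 110 + 98 + 76 + 104 + 82 = 470.
Row 3: 88 + 116 + 94 + 72 + 100 = 470.
Row 4: 106 + 84 + 112 + 90 + 78 = 470.
Row 5: 74 + 102 + 80 + 118 + 96 = 470.
Column 1: 92 + 110 + 88 + 106 + 74 = 470.
Column 2: 70 + 98 + 116 + 84 + 102 = 470.
Column 3: 108 + 76 + 94 + 112 + 80 = 470.
Column 4: 86 + 104 + 72 + 90 + 118 = 470.
Column 5: 114 + 82 + 100 + 78 + 96 = 470.
All lines sum to 470.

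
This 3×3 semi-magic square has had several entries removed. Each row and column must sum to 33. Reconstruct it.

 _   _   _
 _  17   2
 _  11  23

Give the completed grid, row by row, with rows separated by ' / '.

20 5 8 / 14 17 2 / -1 11 23

The remaining cell in row 2 is (2,1) = 33 − 19 = 14.
Row 3 needs 33; the known cells sum to 34, so (3,1) = -1.
From column 1, 33 − (14 + (-1)) gives (1,1) = 20.
Column 2: 17 + 11 + ? = 33, so (1,2) = 5.
The remaining cell in column 3 is (1,3) = 33 − 25 = 8.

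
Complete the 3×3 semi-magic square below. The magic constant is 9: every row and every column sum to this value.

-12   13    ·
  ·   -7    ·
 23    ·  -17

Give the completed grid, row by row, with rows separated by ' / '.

-12 13 8 / -2 -7 18 / 23 3 -17

From row 1, 9 − (-12 + 13) gives (1,3) = 8.
From row 3, 9 − (23 + (-17)) gives (3,2) = 3.
Column 1 must total 9; the given cells sum to 11, so (2,1) = -2.
Column 3 must total 9; the given cells sum to -9, so (2,3) = 18.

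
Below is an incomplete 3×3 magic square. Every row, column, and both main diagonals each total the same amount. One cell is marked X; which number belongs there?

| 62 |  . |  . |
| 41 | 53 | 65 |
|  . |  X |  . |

Row 2 is complete and sums to 159; that is the magic constant.
The remaining cell in column 1 is (3,1) = 159 − 103 = 56.
Main diagonal needs 159; the known cells sum to 115, so (3,3) = 44.
Using anti-diagonal: 53 + 56 + ? → (1,3) = 159 − 109 = 50.
Row 1 must total 159; the given cells sum to 112, so (1,2) = 47.
The remaining cell in row 3 is (3,2) = 159 − 100 = 59.

59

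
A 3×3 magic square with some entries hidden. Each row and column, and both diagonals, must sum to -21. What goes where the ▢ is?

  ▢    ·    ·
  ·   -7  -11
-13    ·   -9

-5

Row 2 needs -21; the known cells sum to -18, so (2,1) = -3.
Row 3 needs -21; the known cells sum to -22, so (3,2) = 1.
Column 1 must total -21; the given cells sum to -16, so (1,1) = -5.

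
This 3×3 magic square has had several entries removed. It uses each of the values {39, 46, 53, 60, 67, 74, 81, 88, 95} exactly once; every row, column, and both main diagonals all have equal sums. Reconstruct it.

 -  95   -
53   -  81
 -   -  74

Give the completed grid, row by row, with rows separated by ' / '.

60 95 46 / 53 67 81 / 88 39 74

The 9 entries sum to 603, so each line sums to 603/3 = 201.
Row 2: 53 + 81 + ? = 201, so (2,2) = 67.
Column 2 must total 201; the given cells sum to 162, so (3,2) = 39.
The remaining cell in column 3 is (1,3) = 201 − 155 = 46.
Main diagonal must total 201; the given cells sum to 141, so (1,1) = 60.
Anti-diagonal needs 201; the known cells sum to 113, so (3,1) = 88.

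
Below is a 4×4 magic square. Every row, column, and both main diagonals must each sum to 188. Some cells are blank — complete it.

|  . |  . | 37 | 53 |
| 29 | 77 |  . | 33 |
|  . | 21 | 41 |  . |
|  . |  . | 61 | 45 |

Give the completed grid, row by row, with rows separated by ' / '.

Row 2 needs 188; the known cells sum to 139, so (2,3) = 49.
Column 4 must total 188; the given cells sum to 131, so (3,4) = 57.
The remaining cell in main diagonal is (1,1) = 188 − 163 = 25.
Anti-diagonal: 53 + 49 + 21 + ? = 188, so (4,1) = 65.
Row 1 needs 188; the known cells sum to 115, so (1,2) = 73.
Row 3 must total 188; the given cells sum to 119, so (3,1) = 69.
The remaining cell in row 4 is (4,2) = 188 − 171 = 17.

25 73 37 53 / 29 77 49 33 / 69 21 41 57 / 65 17 61 45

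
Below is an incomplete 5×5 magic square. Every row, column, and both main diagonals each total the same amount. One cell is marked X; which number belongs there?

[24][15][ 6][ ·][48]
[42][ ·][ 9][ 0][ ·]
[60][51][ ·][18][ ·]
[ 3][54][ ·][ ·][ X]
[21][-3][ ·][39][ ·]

Column 1 is complete and sums to 150; that is the magic constant.
From row 1, 150 − (24 + 15 + 6 + 48) gives (1,4) = 57.
Using column 2: 15 + 51 + 54 + (-3) + ? → (2,2) = 150 − 117 = 33.
Column 4 must total 150; the given cells sum to 114, so (4,4) = 36.
The remaining cell in anti-diagonal is (3,3) = 150 − 123 = 27.
Row 2 needs 150; the known cells sum to 84, so (2,5) = 66.
Row 3 needs 150; the known cells sum to 156, so (3,5) = -6.
The remaining cell in main diagonal is (5,5) = 150 − 120 = 30.
The remaining cell in row 5 is (5,3) = 150 − 87 = 63.
The remaining cell in column 3 is (4,3) = 150 − 105 = 45.
From column 5, 150 − (48 + 66 + (-6) + 30) gives (4,5) = 12.

12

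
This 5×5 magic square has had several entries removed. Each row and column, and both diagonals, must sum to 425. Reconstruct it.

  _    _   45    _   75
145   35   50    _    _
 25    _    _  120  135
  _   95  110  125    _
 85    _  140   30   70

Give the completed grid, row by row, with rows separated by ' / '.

115 130 45 60 75 / 145 35 50 90 105 / 25 65 80 120 135 / 55 95 110 125 40 / 85 100 140 30 70

Row 5 needs 425; the known cells sum to 325, so (5,2) = 100.
Column 3 needs 425; the known cells sum to 345, so (3,3) = 80.
Main diagonal: 35 + 80 + 125 + 70 + ? = 425, so (1,1) = 115.
The remaining cell in anti-diagonal is (2,4) = 425 − 335 = 90.
Row 2 needs 425; the known cells sum to 320, so (2,5) = 105.
Row 3 must total 425; the given cells sum to 360, so (3,2) = 65.
From column 1, 425 − (115 + 145 + 25 + 85) gives (4,1) = 55.
Column 2: 35 + 65 + 95 + 100 + ? = 425, so (1,2) = 130.
Using column 4: 90 + 120 + 125 + 30 + ? → (1,4) = 425 − 365 = 60.
Using column 5: 75 + 105 + 135 + 70 + ? → (4,5) = 425 − 385 = 40.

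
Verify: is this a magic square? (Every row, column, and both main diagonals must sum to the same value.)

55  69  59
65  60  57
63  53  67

No — row 1 sums to 183 but main diagonal sums to 182.

Row 1: 55 + 69 + 59 = 183.
Row 2: 65 + 60 + 57 = 182.
Row 3: 63 + 53 + 67 = 183.
Column 1: 55 + 65 + 63 = 183.
Column 2: 69 + 60 + 53 = 182.
Column 3: 59 + 57 + 67 = 183.
Main diagonal: 55 + 60 + 67 = 182.
Anti-diagonal: 59 + 60 + 63 = 182.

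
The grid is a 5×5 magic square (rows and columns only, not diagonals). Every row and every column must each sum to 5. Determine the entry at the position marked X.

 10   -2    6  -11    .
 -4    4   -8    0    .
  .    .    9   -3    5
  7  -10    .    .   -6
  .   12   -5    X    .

8

From row 1, 5 − (10 + (-2) + 6 + (-11)) gives (1,5) = 2.
Row 2 needs 5; the known cells sum to -8, so (2,5) = 13.
Using column 2: -2 + 4 + (-10) + 12 + ? → (3,2) = 5 − 4 = 1.
Using column 3: 6 + (-8) + 9 + (-5) + ? → (4,3) = 5 − 2 = 3.
Column 5: 2 + 13 + 5 + (-6) + ? = 5, so (5,5) = -9.
Row 3: 1 + 9 + (-3) + 5 + ? = 5, so (3,1) = -7.
Row 4: 7 + (-10) + 3 + (-6) + ? = 5, so (4,4) = 11.
Using column 1: 10 + (-4) + (-7) + 7 + ? → (5,1) = 5 − 6 = -1.
Using column 4: -11 + 0 + (-3) + 11 + ? → (5,4) = 5 − (-3) = 8.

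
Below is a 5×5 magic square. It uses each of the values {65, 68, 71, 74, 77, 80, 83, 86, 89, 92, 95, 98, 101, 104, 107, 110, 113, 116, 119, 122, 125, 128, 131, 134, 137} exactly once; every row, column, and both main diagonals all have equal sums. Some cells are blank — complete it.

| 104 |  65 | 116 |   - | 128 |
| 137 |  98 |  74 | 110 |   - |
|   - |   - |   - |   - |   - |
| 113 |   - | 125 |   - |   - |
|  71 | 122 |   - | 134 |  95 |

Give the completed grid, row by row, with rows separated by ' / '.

The 25 entries sum to 2525, so each line sums to 2525/5 = 505.
The remaining cell in row 1 is (1,4) = 505 − 413 = 92.
The remaining cell in row 2 is (2,5) = 505 − 419 = 86.
Row 5 needs 505; the known cells sum to 422, so (5,3) = 83.
Column 1 needs 505; the known cells sum to 425, so (3,1) = 80.
Column 3 must total 505; the given cells sum to 398, so (3,3) = 107.
The remaining cell in main diagonal is (4,4) = 505 − 404 = 101.
The remaining cell in anti-diagonal is (4,2) = 505 − 416 = 89.
From row 4, 505 − (113 + 89 + 125 + 101) gives (4,5) = 77.
Column 2: 65 + 98 + 89 + 122 + ? = 505, so (3,2) = 131.
Column 4: 92 + 110 + 101 + 134 + ? = 505, so (3,4) = 68.
Using column 5: 128 + 86 + 77 + 95 + ? → (3,5) = 505 − 386 = 119.

104 65 116 92 128 / 137 98 74 110 86 / 80 131 107 68 119 / 113 89 125 101 77 / 71 122 83 134 95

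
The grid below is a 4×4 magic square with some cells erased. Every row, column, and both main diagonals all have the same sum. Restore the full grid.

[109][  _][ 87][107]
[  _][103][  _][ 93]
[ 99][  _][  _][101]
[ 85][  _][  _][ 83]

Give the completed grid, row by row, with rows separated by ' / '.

109 81 87 107 / 91 103 97 93 / 99 95 89 101 / 85 105 111 83

Column 4 is already complete: 107 + 93 + 101 + 83 = 384, so that is the magic constant.
From row 1, 384 − (109 + 87 + 107) gives (1,2) = 81.
Using column 1: 109 + 99 + 85 + ? → (2,1) = 384 − 293 = 91.
The remaining cell in main diagonal is (3,3) = 384 − 295 = 89.
Using row 2: 91 + 103 + 93 + ? → (2,3) = 384 − 287 = 97.
Row 3: 99 + 89 + 101 + ? = 384, so (3,2) = 95.
Column 2 must total 384; the given cells sum to 279, so (4,2) = 105.
Column 3 needs 384; the known cells sum to 273, so (4,3) = 111.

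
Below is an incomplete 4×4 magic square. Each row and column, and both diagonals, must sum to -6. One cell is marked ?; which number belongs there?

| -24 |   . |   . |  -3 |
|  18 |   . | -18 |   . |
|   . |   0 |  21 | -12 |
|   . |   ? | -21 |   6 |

-6

The remaining cell in row 3 is (3,1) = -6 − 9 = -15.
Column 1 must total -6; the given cells sum to -21, so (4,1) = 15.
From column 3, -6 − (-18 + 21 + (-21)) gives (1,3) = 12.
The remaining cell in column 4 is (2,4) = -6 − (-9) = 3.
Main diagonal: -24 + 21 + 6 + ? = -6, so (2,2) = -9.
Using row 1: -24 + 12 + (-3) + ? → (1,2) = -6 − (-15) = 9.
Row 4 needs -6; the known cells sum to 0, so (4,2) = -6.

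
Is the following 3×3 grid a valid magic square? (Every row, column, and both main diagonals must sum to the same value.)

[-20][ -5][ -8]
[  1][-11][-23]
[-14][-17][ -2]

Yes

Row 1: -20 + (-5) + (-8) = -33.
Row 2: 1 + (-11) + (-23) = -33.
Row 3: -14 + (-17) + (-2) = -33.
Column 1: -20 + 1 + (-14) = -33.
Column 2: -5 + (-11) + (-17) = -33.
Column 3: -8 + (-23) + (-2) = -33.
Main diagonal: -20 + (-11) + (-2) = -33.
Anti-diagonal: -8 + (-11) + (-14) = -33.
All lines sum to -33.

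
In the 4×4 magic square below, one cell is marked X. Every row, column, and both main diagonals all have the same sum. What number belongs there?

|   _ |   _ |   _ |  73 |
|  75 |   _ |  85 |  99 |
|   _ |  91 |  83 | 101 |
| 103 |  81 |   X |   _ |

89

Anti-diagonal is complete and sums to 352; that is the magic constant.
Row 2: 75 + 85 + 99 + ? = 352, so (2,2) = 93.
Using row 3: 91 + 83 + 101 + ? → (3,1) = 352 − 275 = 77.
Column 1 must total 352; the given cells sum to 255, so (1,1) = 97.
Column 2 needs 352; the known cells sum to 265, so (1,2) = 87.
Column 4 needs 352; the known cells sum to 273, so (4,4) = 79.
Row 1 needs 352; the known cells sum to 257, so (1,3) = 95.
Row 4: 103 + 81 + 79 + ? = 352, so (4,3) = 89.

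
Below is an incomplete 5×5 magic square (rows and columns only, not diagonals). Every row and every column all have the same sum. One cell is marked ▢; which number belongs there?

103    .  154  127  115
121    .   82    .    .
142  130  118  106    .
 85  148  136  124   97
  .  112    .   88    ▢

Row 4 is complete and sums to 590; that is the magic constant.
Row 1 needs 590; the known cells sum to 499, so (1,2) = 91.
Row 3 needs 590; the known cells sum to 496, so (3,5) = 94.
Column 1: 103 + 121 + 142 + 85 + ? = 590, so (5,1) = 139.
Column 2 needs 590; the known cells sum to 481, so (2,2) = 109.
Column 3 must total 590; the given cells sum to 490, so (5,3) = 100.
From column 4, 590 − (127 + 106 + 124 + 88) gives (2,4) = 145.
Row 2: 121 + 109 + 82 + 145 + ? = 590, so (2,5) = 133.
Using row 5: 139 + 112 + 100 + 88 + ? → (5,5) = 590 − 439 = 151.

151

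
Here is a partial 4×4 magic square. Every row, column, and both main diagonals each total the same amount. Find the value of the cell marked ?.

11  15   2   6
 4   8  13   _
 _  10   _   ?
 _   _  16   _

Row 1 is complete and sums to 34; that is the magic constant.
Row 2 needs 34; the known cells sum to 25, so (2,4) = 9.
Column 2 must total 34; the given cells sum to 33, so (4,2) = 1.
Using column 3: 2 + 13 + 16 + ? → (3,3) = 34 − 31 = 3.
Using main diagonal: 11 + 8 + 3 + ? → (4,4) = 34 − 22 = 12.
Using anti-diagonal: 6 + 13 + 10 + ? → (4,1) = 34 − 29 = 5.
The remaining cell in column 1 is (3,1) = 34 − 20 = 14.
Column 4 must total 34; the given cells sum to 27, so (3,4) = 7.

7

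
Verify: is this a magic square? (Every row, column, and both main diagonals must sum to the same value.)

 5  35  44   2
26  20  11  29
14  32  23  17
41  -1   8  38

Row 1: 5 + 35 + 44 + 2 = 86.
Row 2: 26 + 20 + 11 + 29 = 86.
Row 3: 14 + 32 + 23 + 17 = 86.
Row 4: 41 + (-1) + 8 + 38 = 86.
Column 1: 5 + 26 + 14 + 41 = 86.
Column 2: 35 + 20 + 32 + (-1) = 86.
Column 3: 44 + 11 + 23 + 8 = 86.
Column 4: 2 + 29 + 17 + 38 = 86.
Main diagonal: 5 + 20 + 23 + 38 = 86.
Anti-diagonal: 2 + 11 + 32 + 41 = 86.
All lines sum to 86.

Yes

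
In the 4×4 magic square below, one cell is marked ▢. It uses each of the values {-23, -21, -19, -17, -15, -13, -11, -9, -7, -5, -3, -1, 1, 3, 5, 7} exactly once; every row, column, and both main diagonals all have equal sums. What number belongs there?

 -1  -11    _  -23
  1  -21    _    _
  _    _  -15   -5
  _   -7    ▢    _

The 16 entries sum to -128, so each line sums to -128/4 = -32.
From row 1, -32 − (-1 + (-11) + (-23)) gives (1,3) = 3.
Column 2 must total -32; the given cells sum to -39, so (3,2) = 7.
Main diagonal needs -32; the known cells sum to -37, so (4,4) = 5.
Row 3 needs -32; the known cells sum to -13, so (3,1) = -19.
From column 1, -32 − (-1 + 1 + (-19)) gives (4,1) = -13.
The remaining cell in column 4 is (2,4) = -32 − (-23) = -9.
Anti-diagonal: -23 + 7 + (-13) + ? = -32, so (2,3) = -3.
From row 4, -32 − (-13 + (-7) + 5) gives (4,3) = -17.

-17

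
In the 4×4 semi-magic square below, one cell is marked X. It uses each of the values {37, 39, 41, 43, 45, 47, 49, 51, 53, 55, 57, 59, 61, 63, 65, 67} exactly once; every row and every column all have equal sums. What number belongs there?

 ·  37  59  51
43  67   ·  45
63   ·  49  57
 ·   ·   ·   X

55

The 16 entries sum to 832, so each line sums to 832/4 = 208.
Row 1 needs 208; the known cells sum to 147, so (1,1) = 61.
Row 2 must total 208; the given cells sum to 155, so (2,3) = 53.
From row 3, 208 − (63 + 49 + 57) gives (3,2) = 39.
Column 1 needs 208; the known cells sum to 167, so (4,1) = 41.
The remaining cell in column 2 is (4,2) = 208 − 143 = 65.
Column 3: 59 + 53 + 49 + ? = 208, so (4,3) = 47.
From column 4, 208 − (51 + 45 + 57) gives (4,4) = 55.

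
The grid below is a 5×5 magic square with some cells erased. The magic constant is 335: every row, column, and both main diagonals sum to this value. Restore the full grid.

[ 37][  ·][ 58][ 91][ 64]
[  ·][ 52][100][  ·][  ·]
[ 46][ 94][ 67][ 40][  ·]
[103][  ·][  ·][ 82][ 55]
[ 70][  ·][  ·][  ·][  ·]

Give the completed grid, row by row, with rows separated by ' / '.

37 85 58 91 64 / 79 52 100 73 31 / 46 94 67 40 88 / 103 61 34 82 55 / 70 43 76 49 97

The remaining cell in row 1 is (1,2) = 335 − 250 = 85.
From row 3, 335 − (46 + 94 + 67 + 40) gives (3,5) = 88.
Column 1: 37 + 46 + 103 + 70 + ? = 335, so (2,1) = 79.
Main diagonal: 37 + 52 + 67 + 82 + ? = 335, so (5,5) = 97.
Column 5 must total 335; the given cells sum to 304, so (2,5) = 31.
Using row 2: 79 + 52 + 100 + 31 + ? → (2,4) = 335 − 262 = 73.
Column 4 must total 335; the given cells sum to 286, so (5,4) = 49.
Anti-diagonal needs 335; the known cells sum to 274, so (4,2) = 61.
Row 4: 103 + 61 + 82 + 55 + ? = 335, so (4,3) = 34.
Column 2 needs 335; the known cells sum to 292, so (5,2) = 43.
From column 3, 335 − (58 + 100 + 67 + 34) gives (5,3) = 76.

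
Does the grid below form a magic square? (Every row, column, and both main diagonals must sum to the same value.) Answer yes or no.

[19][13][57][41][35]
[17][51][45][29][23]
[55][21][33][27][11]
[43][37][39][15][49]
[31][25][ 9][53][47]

Row 1: 19 + 13 + 57 + 41 + 35 = 165.
Row 2: 17 + 51 + 45 + 29 + 23 = 165.
Row 3: 55 + 21 + 33 + 27 + 11 = 147.
Row 4: 43 + 37 + 39 + 15 + 49 = 183.
Row 5: 31 + 25 + 9 + 53 + 47 = 165.
Column 1: 19 + 17 + 55 + 43 + 31 = 165.
Column 2: 13 + 51 + 21 + 37 + 25 = 147.
Column 3: 57 + 45 + 33 + 39 + 9 = 183.
Column 4: 41 + 29 + 27 + 15 + 53 = 165.
Column 5: 35 + 23 + 11 + 49 + 47 = 165.
Main diagonal: 19 + 51 + 33 + 15 + 47 = 165.
Anti-diagonal: 35 + 29 + 33 + 37 + 31 = 165.

No — row 3 sums to 147 but row 2 sums to 165.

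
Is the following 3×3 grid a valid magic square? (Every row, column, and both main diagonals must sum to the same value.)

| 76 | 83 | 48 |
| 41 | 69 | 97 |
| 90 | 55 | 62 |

Yes

Row 1: 76 + 83 + 48 = 207.
Row 2: 41 + 69 + 97 = 207.
Row 3: 90 + 55 + 62 = 207.
Column 1: 76 + 41 + 90 = 207.
Column 2: 83 + 69 + 55 = 207.
Column 3: 48 + 97 + 62 = 207.
Main diagonal: 76 + 69 + 62 = 207.
Anti-diagonal: 48 + 69 + 90 = 207.
All lines sum to 207.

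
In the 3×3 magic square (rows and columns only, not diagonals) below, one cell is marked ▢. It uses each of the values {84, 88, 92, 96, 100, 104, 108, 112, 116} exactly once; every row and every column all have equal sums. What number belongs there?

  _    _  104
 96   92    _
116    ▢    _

The 9 entries sum to 900, so each line sums to 900/3 = 300.
Row 2 needs 300; the known cells sum to 188, so (2,3) = 112.
Using column 1: 96 + 116 + ? → (1,1) = 300 − 212 = 88.
From column 3, 300 − (104 + 112) gives (3,3) = 84.
Using row 1: 88 + 104 + ? → (1,2) = 300 − 192 = 108.
Using row 3: 116 + 84 + ? → (3,2) = 300 − 200 = 100.

100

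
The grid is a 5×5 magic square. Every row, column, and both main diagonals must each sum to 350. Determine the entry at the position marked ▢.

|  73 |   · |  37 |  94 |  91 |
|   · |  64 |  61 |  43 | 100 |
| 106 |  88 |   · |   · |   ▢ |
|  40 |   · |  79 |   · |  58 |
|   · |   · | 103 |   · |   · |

34

Row 1 needs 350; the known cells sum to 295, so (1,2) = 55.
Row 2 needs 350; the known cells sum to 268, so (2,1) = 82.
From column 1, 350 − (73 + 82 + 106 + 40) gives (5,1) = 49.
Column 3 needs 350; the known cells sum to 280, so (3,3) = 70.
Anti-diagonal needs 350; the known cells sum to 253, so (4,2) = 97.
Row 4: 40 + 97 + 79 + 58 + ? = 350, so (4,4) = 76.
Using column 2: 55 + 64 + 88 + 97 + ? → (5,2) = 350 − 304 = 46.
From main diagonal, 350 − (73 + 64 + 70 + 76) gives (5,5) = 67.
Row 5 needs 350; the known cells sum to 265, so (5,4) = 85.
Column 4 must total 350; the given cells sum to 298, so (3,4) = 52.
The remaining cell in column 5 is (3,5) = 350 − 316 = 34.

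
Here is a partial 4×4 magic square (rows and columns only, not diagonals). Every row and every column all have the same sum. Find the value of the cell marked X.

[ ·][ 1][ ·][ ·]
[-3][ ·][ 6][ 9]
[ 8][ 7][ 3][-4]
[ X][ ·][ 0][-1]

11

Row 3 is complete and sums to 14; that is the magic constant.
Row 2 needs 14; the known cells sum to 12, so (2,2) = 2.
Column 2: 1 + 2 + 7 + ? = 14, so (4,2) = 4.
The remaining cell in column 3 is (1,3) = 14 − 9 = 5.
From column 4, 14 − (9 + (-4) + (-1)) gives (1,4) = 10.
Row 1 needs 14; the known cells sum to 16, so (1,1) = -2.
Row 4: 4 + 0 + (-1) + ? = 14, so (4,1) = 11.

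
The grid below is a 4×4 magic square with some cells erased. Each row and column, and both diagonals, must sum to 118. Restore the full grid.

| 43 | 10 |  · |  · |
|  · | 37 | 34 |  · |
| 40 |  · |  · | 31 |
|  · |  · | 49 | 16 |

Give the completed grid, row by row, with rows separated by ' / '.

43 10 13 52 / 28 37 34 19 / 40 25 22 31 / 7 46 49 16

The remaining cell in main diagonal is (3,3) = 118 − 96 = 22.
Row 3 must total 118; the given cells sum to 93, so (3,2) = 25.
Using column 2: 10 + 37 + 25 + ? → (4,2) = 118 − 72 = 46.
Column 3: 34 + 22 + 49 + ? = 118, so (1,3) = 13.
Using row 1: 43 + 10 + 13 + ? → (1,4) = 118 − 66 = 52.
Using row 4: 46 + 49 + 16 + ? → (4,1) = 118 − 111 = 7.
Column 1 needs 118; the known cells sum to 90, so (2,1) = 28.
Column 4 needs 118; the known cells sum to 99, so (2,4) = 19.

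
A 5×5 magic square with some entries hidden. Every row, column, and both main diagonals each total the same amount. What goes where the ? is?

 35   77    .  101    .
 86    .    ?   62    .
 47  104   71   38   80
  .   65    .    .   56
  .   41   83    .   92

Row 3 is complete and sums to 340; that is the magic constant.
The remaining cell in column 2 is (2,2) = 340 − 287 = 53.
Using main diagonal: 35 + 53 + 71 + 92 + ? → (4,4) = 340 − 251 = 89.
From column 4, 340 − (101 + 62 + 38 + 89) gives (5,4) = 50.
From row 5, 340 − (41 + 83 + 50 + 92) gives (5,1) = 74.
Column 1: 35 + 86 + 47 + 74 + ? = 340, so (4,1) = 98.
Using anti-diagonal: 62 + 71 + 65 + 74 + ? → (1,5) = 340 − 272 = 68.
Row 1: 35 + 77 + 101 + 68 + ? = 340, so (1,3) = 59.
Row 4: 98 + 65 + 89 + 56 + ? = 340, so (4,3) = 32.
The remaining cell in column 3 is (2,3) = 340 − 245 = 95.

95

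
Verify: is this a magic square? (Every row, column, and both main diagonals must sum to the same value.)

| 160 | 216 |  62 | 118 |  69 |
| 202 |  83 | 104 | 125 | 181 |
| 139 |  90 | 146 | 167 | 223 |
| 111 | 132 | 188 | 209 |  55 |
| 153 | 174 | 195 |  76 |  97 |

Row 1: 160 + 216 + 62 + 118 + 69 = 625.
Row 2: 202 + 83 + 104 + 125 + 181 = 695.
Row 3: 139 + 90 + 146 + 167 + 223 = 765.
Row 4: 111 + 132 + 188 + 209 + 55 = 695.
Row 5: 153 + 174 + 195 + 76 + 97 = 695.
Column 1: 160 + 202 + 139 + 111 + 153 = 765.
Column 2: 216 + 83 + 90 + 132 + 174 = 695.
Column 3: 62 + 104 + 146 + 188 + 195 = 695.
Column 4: 118 + 125 + 167 + 209 + 76 = 695.
Column 5: 69 + 181 + 223 + 55 + 97 = 625.
Main diagonal: 160 + 83 + 146 + 209 + 97 = 695.
Anti-diagonal: 69 + 125 + 146 + 132 + 153 = 625.

No — row 3 sums to 765 but row 1 sums to 625.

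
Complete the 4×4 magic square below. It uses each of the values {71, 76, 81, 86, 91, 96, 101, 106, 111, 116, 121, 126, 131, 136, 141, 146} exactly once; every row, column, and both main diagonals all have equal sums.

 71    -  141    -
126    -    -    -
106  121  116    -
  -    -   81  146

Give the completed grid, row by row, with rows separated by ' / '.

The 16 entries sum to 1736, so each line sums to 1736/4 = 434.
The remaining cell in row 3 is (3,4) = 434 − 343 = 91.
Using column 1: 71 + 126 + 106 + ? → (4,1) = 434 − 303 = 131.
Column 3 needs 434; the known cells sum to 338, so (2,3) = 96.
Main diagonal needs 434; the known cells sum to 333, so (2,2) = 101.
Anti-diagonal needs 434; the known cells sum to 348, so (1,4) = 86.
Row 1: 71 + 141 + 86 + ? = 434, so (1,2) = 136.
Row 2: 126 + 101 + 96 + ? = 434, so (2,4) = 111.
Row 4 needs 434; the known cells sum to 358, so (4,2) = 76.

71 136 141 86 / 126 101 96 111 / 106 121 116 91 / 131 76 81 146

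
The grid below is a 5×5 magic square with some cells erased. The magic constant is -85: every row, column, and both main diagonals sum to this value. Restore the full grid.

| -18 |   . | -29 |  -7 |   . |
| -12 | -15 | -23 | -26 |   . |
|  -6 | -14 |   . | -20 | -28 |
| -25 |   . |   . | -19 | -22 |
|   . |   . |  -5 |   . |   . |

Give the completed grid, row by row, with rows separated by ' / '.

Row 2 must total -85; the given cells sum to -76, so (2,5) = -9.
From row 3, -85 − (-6 + (-14) + (-20) + (-28)) gives (3,3) = -17.
The remaining cell in column 1 is (5,1) = -85 − (-61) = -24.
Column 3 needs -85; the known cells sum to -74, so (4,3) = -11.
Column 4 must total -85; the given cells sum to -72, so (5,4) = -13.
Main diagonal must total -85; the given cells sum to -69, so (5,5) = -16.
Row 4 must total -85; the given cells sum to -77, so (4,2) = -8.
Row 5 needs -85; the known cells sum to -58, so (5,2) = -27.
The remaining cell in column 2 is (1,2) = -85 − (-64) = -21.
Column 5: -9 + (-28) + (-22) + (-16) + ? = -85, so (1,5) = -10.

-18 -21 -29 -7 -10 / -12 -15 -23 -26 -9 / -6 -14 -17 -20 -28 / -25 -8 -11 -19 -22 / -24 -27 -5 -13 -16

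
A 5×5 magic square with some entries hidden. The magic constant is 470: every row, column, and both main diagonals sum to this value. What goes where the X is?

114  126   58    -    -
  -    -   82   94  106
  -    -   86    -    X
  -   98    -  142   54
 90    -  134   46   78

From row 5, 470 − (90 + 134 + 46 + 78) gives (5,2) = 122.
Column 3 needs 470; the known cells sum to 360, so (4,3) = 110.
The remaining cell in main diagonal is (2,2) = 470 − 420 = 50.
Anti-diagonal must total 470; the given cells sum to 368, so (1,5) = 102.
Using row 1: 114 + 126 + 58 + 102 + ? → (1,4) = 470 − 400 = 70.
The remaining cell in row 2 is (2,1) = 470 − 332 = 138.
Row 4 needs 470; the known cells sum to 404, so (4,1) = 66.
Column 1 needs 470; the known cells sum to 408, so (3,1) = 62.
Column 2: 126 + 50 + 98 + 122 + ? = 470, so (3,2) = 74.
The remaining cell in column 4 is (3,4) = 470 − 352 = 118.
Column 5 needs 470; the known cells sum to 340, so (3,5) = 130.

130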